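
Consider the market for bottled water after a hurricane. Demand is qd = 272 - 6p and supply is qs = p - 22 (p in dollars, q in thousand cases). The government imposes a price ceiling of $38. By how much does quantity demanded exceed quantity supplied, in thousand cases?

28

Without the control the market clears where 272 - 6p = p - 22, i.e. p* = 42 and q* = 20.
The ceiling of 38 is below the equilibrium price 42, so it binds.
At p = 38: qd = 272 - 6·38 = 44 and qs = 38 - 22 = 16.
Shortage = qd - qs = 44 - 16 = 28.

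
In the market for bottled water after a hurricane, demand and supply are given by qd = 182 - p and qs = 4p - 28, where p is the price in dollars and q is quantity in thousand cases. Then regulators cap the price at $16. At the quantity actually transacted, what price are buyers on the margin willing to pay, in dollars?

146

In a free market, 182 - p = 4p - 28 gives the equilibrium p* = 42, q* = 140.
Since 16 < 42, the ceiling is binding.
At p = 16: qd = 182 - 16 = 166 and qs = 4·16 - 28 = 36.
Only 36 units reach the market. On the demand curve, the marginal buyer's willingness to pay at q = 36 is (182 - 36) = 146.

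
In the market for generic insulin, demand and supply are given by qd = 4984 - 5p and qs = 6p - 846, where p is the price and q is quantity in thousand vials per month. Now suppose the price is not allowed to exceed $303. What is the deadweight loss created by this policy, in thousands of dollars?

340091.4

Without the control the market clears where 4984 - 5p = 6p - 846, i.e. p* = 530 and q* = 2334.
Because the ceiling (303) lies below the market-clearing price, it is binding.
At p = 303: qd = 4984 - 5·303 = 3469 and qs = 6·303 - 846 = 972.
Quantity traded falls to 972. At q = 972 the demand price is (4984 - 972)/5 = 802.4 and the supply price is (846 + 972)/6 = 303.
Deadweight loss = ½ · (802.4 - 303) · (2334 - 972) = ½ · 499.4 · 1362 = 340091.4.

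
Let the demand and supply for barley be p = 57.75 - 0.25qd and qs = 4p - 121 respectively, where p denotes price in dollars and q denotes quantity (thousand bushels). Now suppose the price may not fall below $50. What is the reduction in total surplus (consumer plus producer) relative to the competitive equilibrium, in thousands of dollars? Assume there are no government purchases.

Rearranging demand gives qd = 231 - 4p. Without the control the market clears where 231 - 4p = 4p - 121, i.e. p* = 44 and q* = 55.
Because the floor (50) lies above the market-clearing price, it is binding.
At p = 50: qd = 231 - 4·50 = 31 and qs = 4·50 - 121 = 79.
Quantity traded falls to 31. At q = 31 the demand price is (231 - 31)/4 = 50 and the supply price is (121 + 31)/4 = 38.
Deadweight loss = ½ · (50 - 38) · (55 - 31) = ½ · 12 · 24 = 144.

144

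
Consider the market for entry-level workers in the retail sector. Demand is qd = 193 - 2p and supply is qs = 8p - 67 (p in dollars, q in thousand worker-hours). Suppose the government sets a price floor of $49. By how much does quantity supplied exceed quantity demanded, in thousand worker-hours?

230

Setting quantity demanded equal to quantity supplied, 193 - 2p = 8p - 67, gives p* = 26 and q* = 141.
The floor of 49 is above the equilibrium price 26, so it binds.
At p = 49: qd = 193 - 2·49 = 95 and qs = 8·49 - 67 = 325.
Surplus = qs - qd = 325 - 95 = 230.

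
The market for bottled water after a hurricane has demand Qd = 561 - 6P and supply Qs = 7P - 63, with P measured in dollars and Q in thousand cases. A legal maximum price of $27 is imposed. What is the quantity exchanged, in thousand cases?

Without the control the market clears where 561 - 6P = 7P - 63, i.e. P* = 48 and Q* = 273.
The ceiling of 27 is below the equilibrium price 48, so it binds.
At P = 27: Qd = 561 - 6·27 = 399 and Qs = 7·27 - 63 = 126.
The quantity actually transacted is the short side, supply: 126.

126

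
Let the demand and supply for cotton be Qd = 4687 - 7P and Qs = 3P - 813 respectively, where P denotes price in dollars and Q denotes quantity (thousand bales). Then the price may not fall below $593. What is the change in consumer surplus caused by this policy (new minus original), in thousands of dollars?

Without the control the market clears where 4687 - 7P = 3P - 813, i.e. P* = 550 and Q* = 837.
Because the floor (593) lies above the market-clearing price, it is binding.
At P = 593: Qd = 4687 - 7·593 = 536 and Qs = 3·593 - 813 = 966.
Consumer surplus without the control is ½ · (4687/7 - 550) · 837 = 700569/14.
With the floor, consumers buy 536 units at 593, so CS = ½ · (4687/7 - 593) · 536 = 143648/7.
Change in consumer surplus = 143648/7 - 700569/14 = -29519.5.

-29519.5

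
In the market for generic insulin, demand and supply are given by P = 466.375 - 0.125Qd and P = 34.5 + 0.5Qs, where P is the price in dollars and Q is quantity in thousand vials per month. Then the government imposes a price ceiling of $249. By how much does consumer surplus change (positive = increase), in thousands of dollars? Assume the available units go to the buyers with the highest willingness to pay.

Rearranging demand gives Qd = 3731 - 8P; rearranging supply gives Qs = 2P - 69. In a free market, 3731 - 8P = 2P - 69 gives the equilibrium P* = 380, Q* = 691.
Because the ceiling (249) lies below the market-clearing price, it is binding.
At P = 249: Qd = 3731 - 8·249 = 1739 and Qs = 2·249 - 69 = 429.
Consumer surplus without the control is ½ · (466.375 - 380) · 691 = 29842.5625.
With the ceiling, 429 units are sold at 249 (assume they go to the highest-value buyers). The demand price at Q = 429 is 412.75, so CS = ½ · [(466.375 - 249) + (412.75 - 249)] · 429 = 81751.3125.
Change in consumer surplus = 81751.3125 - 29842.5625 = 51908.75.

51908.75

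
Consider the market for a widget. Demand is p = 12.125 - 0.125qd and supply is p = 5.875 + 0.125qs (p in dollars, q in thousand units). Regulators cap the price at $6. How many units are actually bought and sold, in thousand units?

1

Rearranging demand gives qd = 97 - 8p; rearranging supply gives qs = 8p - 47. Without the control the market clears where 97 - 8p = 8p - 47, i.e. p* = 9 and q* = 25.
The ceiling of 6 is below the equilibrium price 9, so it binds.
At p = 6: qd = 97 - 8·6 = 49 and qs = 8·6 - 47 = 1.
The quantity actually transacted is the short side, supply: 1.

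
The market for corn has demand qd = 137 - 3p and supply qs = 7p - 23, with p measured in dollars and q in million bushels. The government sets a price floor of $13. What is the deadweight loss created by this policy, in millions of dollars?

0

Setting quantity demanded equal to quantity supplied, 137 - 3p = 7p - 23, gives p* = 16 and q* = 89.
Since 13 is below p* = 16, the floor does not bind and the free-market outcome prevails.
Since the control does not bind, no trades are prevented and deadweight loss is zero.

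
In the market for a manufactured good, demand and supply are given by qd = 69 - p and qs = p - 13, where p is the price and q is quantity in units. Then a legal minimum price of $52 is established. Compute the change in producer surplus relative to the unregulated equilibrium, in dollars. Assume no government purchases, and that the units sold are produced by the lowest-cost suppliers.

Equilibrium: 69 - p = p - 13, so 82 = 2p and p* = 41, q* = 28.
Because the floor (52) lies above the market-clearing price, it is binding.
At p = 52: qd = 69 - 52 = 17 and qs = 52 - 13 = 39.
Producer surplus without the control is ½ · (41 - 13) · 28 = 392.
With the floor, 17 units are sold at 52. The supply price at q = 17 is 30, so PS = ½ · [(52 - 13) + (52 - 30)] · 17 = 518.5.
Change in producer surplus = 518.5 - 392 = 126.5.

126.5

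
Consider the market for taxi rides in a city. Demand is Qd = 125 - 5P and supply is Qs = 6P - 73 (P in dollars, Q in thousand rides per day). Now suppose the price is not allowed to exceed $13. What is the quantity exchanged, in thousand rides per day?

Setting quantity demanded equal to quantity supplied, 125 - 5P = 6P - 73, gives P* = 18 and Q* = 35.
Since 13 < 18, the ceiling is binding.
At P = 13: Qd = 125 - 5·13 = 60 and Qs = 6·13 - 73 = 5.
The quantity actually transacted is the short side, supply: 5.

5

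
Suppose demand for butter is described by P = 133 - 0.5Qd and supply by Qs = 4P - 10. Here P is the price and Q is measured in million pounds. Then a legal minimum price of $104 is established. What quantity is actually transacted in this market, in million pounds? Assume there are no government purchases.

58

Rearranging demand gives Qd = 266 - 2P. Setting quantity demanded equal to quantity supplied, 266 - 2P = 4P - 10, gives P* = 46 and Q* = 174.
The floor of 104 is above the equilibrium price 46, so it binds.
At P = 104: Qd = 266 - 2·104 = 58 and Qs = 4·104 - 10 = 406.
The quantity actually transacted is the short side, demand: 58.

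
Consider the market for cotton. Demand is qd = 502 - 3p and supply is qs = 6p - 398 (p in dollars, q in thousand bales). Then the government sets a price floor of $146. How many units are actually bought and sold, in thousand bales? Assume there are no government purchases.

Without the control the market clears where 502 - 3p = 6p - 398, i.e. p* = 100 and q* = 202.
The floor of 146 is above the equilibrium price 100, so it binds.
At p = 146: qd = 502 - 3·146 = 64 and qs = 6·146 - 398 = 478.
The quantity actually transacted is the short side, demand: 64.

64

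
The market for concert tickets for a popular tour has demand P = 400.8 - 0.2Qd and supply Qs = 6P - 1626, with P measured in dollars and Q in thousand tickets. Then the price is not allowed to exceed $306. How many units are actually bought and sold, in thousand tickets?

Rearranging demand gives Qd = 2004 - 5P. Setting quantity demanded equal to quantity supplied, 2004 - 5P = 6P - 1626, gives P* = 330 and Q* = 354.
Because the ceiling (306) lies below the market-clearing price, it is binding.
At P = 306: Qd = 2004 - 5·306 = 474 and Qs = 6·306 - 1626 = 210.
The quantity actually transacted is the short side, supply: 210.

210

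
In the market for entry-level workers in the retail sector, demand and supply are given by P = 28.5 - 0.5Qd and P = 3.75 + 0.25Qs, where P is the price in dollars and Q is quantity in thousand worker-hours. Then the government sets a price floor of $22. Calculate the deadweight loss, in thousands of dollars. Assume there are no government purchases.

Rearranging demand gives Qd = 57 - 2P; rearranging supply gives Qs = 4P - 15. Without the control the market clears where 57 - 2P = 4P - 15, i.e. P* = 12 and Q* = 33.
Because the floor (22) lies above the market-clearing price, it is binding.
At P = 22: Qd = 57 - 2·22 = 13 and Qs = 4·22 - 15 = 73.
Quantity traded falls to 13. At Q = 13 the demand price is (57 - 13)/2 = 22 and the supply price is (15 + 13)/4 = 7.
Deadweight loss = ½ · (22 - 7) · (33 - 13) = ½ · 15 · 20 = 150.

150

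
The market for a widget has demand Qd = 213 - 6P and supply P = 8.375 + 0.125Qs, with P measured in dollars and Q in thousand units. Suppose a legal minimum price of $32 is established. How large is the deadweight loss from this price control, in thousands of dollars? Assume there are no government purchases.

Rearranging supply gives Qs = 8P - 67. Without the control the market clears where 213 - 6P = 8P - 67, i.e. P* = 20 and Q* = 93.
The floor of 32 is above the equilibrium price 20, so it binds.
At P = 32: Qd = 213 - 6·32 = 21 and Qs = 8·32 - 67 = 189.
Quantity traded falls to 21. At Q = 21 the demand price is (213 - 21)/6 = 32 and the supply price is (67 + 21)/8 = 11.
Deadweight loss = ½ · (32 - 11) · (93 - 21) = ½ · 21 · 72 = 756.

756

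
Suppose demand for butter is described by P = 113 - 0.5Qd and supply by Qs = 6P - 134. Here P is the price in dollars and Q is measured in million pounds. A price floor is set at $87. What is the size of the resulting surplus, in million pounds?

336

Rearranging demand gives Qd = 226 - 2P. Equilibrium: 226 - 2P = 6P - 134, so 360 = 8P and P* = 45, Q* = 136.
Because the floor (87) lies above the market-clearing price, it is binding.
At P = 87: Qd = 226 - 2·87 = 52 and Qs = 6·87 - 134 = 388.
Surplus = Qs - Qd = 388 - 52 = 336.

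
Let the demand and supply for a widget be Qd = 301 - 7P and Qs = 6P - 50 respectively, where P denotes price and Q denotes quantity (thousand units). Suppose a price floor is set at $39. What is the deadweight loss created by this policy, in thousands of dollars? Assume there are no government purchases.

In a free market, 301 - 7P = 6P - 50 gives the equilibrium P* = 27, Q* = 112.
Since 39 > 27, the floor is binding.
At P = 39: Qd = 301 - 7·39 = 28 and Qs = 6·39 - 50 = 184.
Quantity traded falls to 28. At Q = 28 the demand price is (301 - 28)/7 = 39 and the supply price is (50 + 28)/6 = 13.
Deadweight loss = ½ · (39 - 13) · (112 - 28) = ½ · 26 · 84 = 1092.

1092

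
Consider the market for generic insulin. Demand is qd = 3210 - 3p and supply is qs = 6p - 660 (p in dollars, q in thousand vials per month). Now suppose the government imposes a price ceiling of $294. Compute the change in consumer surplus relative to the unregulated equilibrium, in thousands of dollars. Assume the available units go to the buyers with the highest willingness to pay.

39168

Setting quantity demanded equal to quantity supplied, 3210 - 3p = 6p - 660, gives p* = 430 and q* = 1920.
The ceiling of 294 is below the equilibrium price 430, so it binds.
At p = 294: qd = 3210 - 3·294 = 2328 and qs = 6·294 - 660 = 1104.
Consumer surplus without the control is ½ · (1070 - 430) · 1920 = 614400.
With the ceiling, 1104 units are sold at 294 (assume they go to the highest-value buyers). The demand price at q = 1104 is 702, so CS = ½ · [(1070 - 294) + (702 - 294)] · 1104 = 653568.
Change in consumer surplus = 653568 - 614400 = 39168.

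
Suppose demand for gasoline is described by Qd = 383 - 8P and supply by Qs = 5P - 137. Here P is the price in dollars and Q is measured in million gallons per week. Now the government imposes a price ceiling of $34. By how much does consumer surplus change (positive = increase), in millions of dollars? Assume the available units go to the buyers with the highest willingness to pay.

141.75

Without the control the market clears where 383 - 8P = 5P - 137, i.e. P* = 40 and Q* = 63.
Because the ceiling (34) lies below the market-clearing price, it is binding.
At P = 34: Qd = 383 - 8·34 = 111 and Qs = 5·34 - 137 = 33.
Consumer surplus without the control is ½ · (47.875 - 40) · 63 = 248.0625.
With the ceiling, 33 units are sold at 34 (assume they go to the highest-value buyers). The demand price at Q = 33 is 43.75, so CS = ½ · [(47.875 - 34) + (43.75 - 34)] · 33 = 389.8125.
Change in consumer surplus = 389.8125 - 248.0625 = 141.75.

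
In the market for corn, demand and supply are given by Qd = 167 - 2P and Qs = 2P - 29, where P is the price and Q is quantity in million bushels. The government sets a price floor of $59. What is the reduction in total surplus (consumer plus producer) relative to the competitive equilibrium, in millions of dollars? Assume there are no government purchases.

200

Setting quantity demanded equal to quantity supplied, 167 - 2P = 2P - 29, gives P* = 49 and Q* = 69.
The floor of 59 is above the equilibrium price 49, so it binds.
At P = 59: Qd = 167 - 2·59 = 49 and Qs = 2·59 - 29 = 89.
Quantity traded falls to 49. At Q = 49 the demand price is (167 - 49)/2 = 59 and the supply price is (29 + 49)/2 = 39.
Deadweight loss = ½ · (59 - 39) · (69 - 49) = ½ · 20 · 20 = 200.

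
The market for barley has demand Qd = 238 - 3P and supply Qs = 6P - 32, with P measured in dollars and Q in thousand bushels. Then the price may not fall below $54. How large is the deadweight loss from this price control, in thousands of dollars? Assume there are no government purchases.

In a free market, 238 - 3P = 6P - 32 gives the equilibrium P* = 30, Q* = 148.
Because the floor (54) lies above the market-clearing price, it is binding.
At P = 54: Qd = 238 - 3·54 = 76 and Qs = 6·54 - 32 = 292.
Quantity traded falls to 76. At Q = 76 the demand price is (238 - 76)/3 = 54 and the supply price is (32 + 76)/6 = 18.
Deadweight loss = ½ · (54 - 18) · (148 - 76) = ½ · 36 · 72 = 1296.

1296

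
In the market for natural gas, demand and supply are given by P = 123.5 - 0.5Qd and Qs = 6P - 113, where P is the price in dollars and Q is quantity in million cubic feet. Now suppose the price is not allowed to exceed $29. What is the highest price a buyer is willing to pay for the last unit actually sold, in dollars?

Rearranging demand gives Qd = 247 - 2P. Without the control the market clears where 247 - 2P = 6P - 113, i.e. P* = 45 and Q* = 157.
Because the ceiling (29) lies below the market-clearing price, it is binding.
At P = 29: Qd = 247 - 2·29 = 189 and Qs = 6·29 - 113 = 61.
Only 61 units reach the market. On the demand curve, the marginal buyer's willingness to pay at Q = 61 is (247 - 61)/2 = 93.

93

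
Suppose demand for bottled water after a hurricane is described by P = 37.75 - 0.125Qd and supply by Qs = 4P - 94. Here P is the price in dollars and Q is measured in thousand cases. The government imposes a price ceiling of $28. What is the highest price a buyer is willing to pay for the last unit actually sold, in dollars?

35.5

Rearranging demand gives Qd = 302 - 8P. In a free market, 302 - 8P = 4P - 94 gives the equilibrium P* = 33, Q* = 38.
Because the ceiling (28) lies below the market-clearing price, it is binding.
At P = 28: Qd = 302 - 8·28 = 78 and Qs = 4·28 - 94 = 18.
Only 18 units reach the market. On the demand curve, the marginal buyer's willingness to pay at Q = 18 is (302 - 18)/8 = 35.5.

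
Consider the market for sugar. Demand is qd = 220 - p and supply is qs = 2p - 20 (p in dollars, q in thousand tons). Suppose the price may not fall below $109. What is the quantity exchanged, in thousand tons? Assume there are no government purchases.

Setting quantity demanded equal to quantity supplied, 220 - p = 2p - 20, gives p* = 80 and q* = 140.
Since 109 > 80, the floor is binding.
At p = 109: qd = 220 - 109 = 111 and qs = 2·109 - 20 = 198.
The quantity actually transacted is the short side, demand: 111.

111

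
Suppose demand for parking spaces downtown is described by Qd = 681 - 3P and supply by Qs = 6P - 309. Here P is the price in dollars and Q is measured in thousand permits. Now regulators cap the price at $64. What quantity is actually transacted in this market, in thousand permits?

75

Equilibrium: 681 - 3P = 6P - 309, so 990 = 9P and P* = 110, Q* = 351.
Because the ceiling (64) lies below the market-clearing price, it is binding.
At P = 64: Qd = 681 - 3·64 = 489 and Qs = 6·64 - 309 = 75.
The quantity actually transacted is the short side, supply: 75.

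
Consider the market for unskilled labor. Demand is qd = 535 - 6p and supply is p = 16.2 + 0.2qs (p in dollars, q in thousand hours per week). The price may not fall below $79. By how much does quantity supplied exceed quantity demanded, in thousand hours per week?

253

Rearranging supply gives qs = 5p - 81. Setting quantity demanded equal to quantity supplied, 535 - 6p = 5p - 81, gives p* = 56 and q* = 199.
Since 79 > 56, the floor is binding.
At p = 79: qd = 535 - 6·79 = 61 and qs = 5·79 - 81 = 314.
Surplus = qs - qd = 314 - 61 = 253.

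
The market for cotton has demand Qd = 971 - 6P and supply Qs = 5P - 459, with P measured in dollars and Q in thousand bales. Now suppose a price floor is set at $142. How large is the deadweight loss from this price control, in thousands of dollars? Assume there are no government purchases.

950.4

Setting quantity demanded equal to quantity supplied, 971 - 6P = 5P - 459, gives P* = 130 and Q* = 191.
The floor of 142 is above the equilibrium price 130, so it binds.
At P = 142: Qd = 971 - 6·142 = 119 and Qs = 5·142 - 459 = 251.
Quantity traded falls to 119. At Q = 119 the demand price is (971 - 119)/6 = 142 and the supply price is (459 + 119)/5 = 115.6.
Deadweight loss = ½ · (142 - 115.6) · (191 - 119) = ½ · 26.4 · 72 = 950.4.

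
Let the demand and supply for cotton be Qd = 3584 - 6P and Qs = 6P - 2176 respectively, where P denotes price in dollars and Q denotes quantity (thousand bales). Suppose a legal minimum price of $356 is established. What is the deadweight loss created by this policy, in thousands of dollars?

0

Setting quantity demanded equal to quantity supplied, 3584 - 6P = 6P - 2176, gives P* = 480 and Q* = 704.
Since 356 is below P* = 480, the floor does not bind and the free-market outcome prevails.
Since the control does not bind, no trades are prevented and deadweight loss is zero.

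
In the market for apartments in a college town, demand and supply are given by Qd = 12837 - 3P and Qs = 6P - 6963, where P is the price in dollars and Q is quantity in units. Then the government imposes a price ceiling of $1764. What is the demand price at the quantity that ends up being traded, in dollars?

Without the control the market clears where 12837 - 3P = 6P - 6963, i.e. P* = 2200 and Q* = 6237.
Since 1764 < 2200, the ceiling is binding.
At P = 1764: Qd = 12837 - 3·1764 = 7545 and Qs = 6·1764 - 6963 = 3621.
Only 3621 units reach the market. On the demand curve, the marginal buyer's willingness to pay at Q = 3621 is (12837 - 3621)/3 = 3072.

3072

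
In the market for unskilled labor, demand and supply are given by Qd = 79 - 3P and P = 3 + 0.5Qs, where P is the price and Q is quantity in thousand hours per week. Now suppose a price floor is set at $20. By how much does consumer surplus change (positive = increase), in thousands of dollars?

Rearranging supply gives Qs = 2P - 6. Equilibrium: 79 - 3P = 2P - 6, so 85 = 5P and P* = 17, Q* = 28.
Because the floor (20) lies above the market-clearing price, it is binding.
At P = 20: Qd = 79 - 3·20 = 19 and Qs = 2·20 - 6 = 34.
Consumer surplus without the control is ½ · (79/3 - 17) · 28 = 392/3.
With the floor, consumers buy 19 units at 20, so CS = ½ · (79/3 - 20) · 19 = 361/6.
Change in consumer surplus = 361/6 - 392/3 = -70.5.

-70.5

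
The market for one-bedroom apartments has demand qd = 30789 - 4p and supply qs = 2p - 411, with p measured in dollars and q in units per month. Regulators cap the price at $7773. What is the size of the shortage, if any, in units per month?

Without the control the market clears where 30789 - 4p = 2p - 411, i.e. p* = 5200 and q* = 9989.
The ceiling of 7773 is above the equilibrium price 5200, so it is not binding; the market clears at p* = 5200, q* = 9989.
Since the control does not bind, there is no shortage.

0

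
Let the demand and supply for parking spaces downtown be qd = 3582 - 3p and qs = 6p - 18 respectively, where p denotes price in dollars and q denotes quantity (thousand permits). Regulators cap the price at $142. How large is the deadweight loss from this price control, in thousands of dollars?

Equilibrium: 3582 - 3p = 6p - 18, so 3600 = 9p and p* = 400, q* = 2382.
Since 142 < 400, the ceiling is binding.
At p = 142: qd = 3582 - 3·142 = 3156 and qs = 6·142 - 18 = 834.
Quantity traded falls to 834. At q = 834 the demand price is (3582 - 834)/3 = 916 and the supply price is (18 + 834)/6 = 142.
Deadweight loss = ½ · (916 - 142) · (2382 - 834) = ½ · 774 · 1548 = 599076.

599076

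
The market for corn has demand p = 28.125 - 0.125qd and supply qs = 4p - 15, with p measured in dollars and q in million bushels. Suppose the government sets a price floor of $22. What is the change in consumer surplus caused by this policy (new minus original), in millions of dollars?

-114

Rearranging demand gives qd = 225 - 8p. Without the control the market clears where 225 - 8p = 4p - 15, i.e. p* = 20 and q* = 65.
The floor of 22 is above the equilibrium price 20, so it binds.
At p = 22: qd = 225 - 8·22 = 49 and qs = 4·22 - 15 = 73.
Consumer surplus without the control is ½ · (28.125 - 20) · 65 = 264.0625.
With the floor, consumers buy 49 units at 22, so CS = ½ · (28.125 - 22) · 49 = 150.0625.
Change in consumer surplus = 150.0625 - 264.0625 = -114.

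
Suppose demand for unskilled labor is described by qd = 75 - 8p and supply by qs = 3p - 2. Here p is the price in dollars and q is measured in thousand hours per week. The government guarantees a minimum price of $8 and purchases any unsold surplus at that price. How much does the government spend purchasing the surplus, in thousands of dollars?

Equilibrium: 75 - 8p = 3p - 2, so 77 = 11p and p* = 7, q* = 19.
The floor of 8 is above the equilibrium price 7, so it binds.
At p = 8: qd = 75 - 8·8 = 11 and qs = 3·8 - 2 = 22.
Surplus = qs - qd = 11.
Government expenditure = surplus × support price = 11 × 8 = 88.

88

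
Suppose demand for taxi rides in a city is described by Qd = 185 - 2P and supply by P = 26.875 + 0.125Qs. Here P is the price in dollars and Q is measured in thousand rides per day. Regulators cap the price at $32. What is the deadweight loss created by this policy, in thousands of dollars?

1280

Rearranging supply gives Qs = 8P - 215. Equilibrium: 185 - 2P = 8P - 215, so 400 = 10P and P* = 40, Q* = 105.
The ceiling of 32 is below the equilibrium price 40, so it binds.
At P = 32: Qd = 185 - 2·32 = 121 and Qs = 8·32 - 215 = 41.
Quantity traded falls to 41. At Q = 41 the demand price is (185 - 41)/2 = 72 and the supply price is (215 + 41)/8 = 32.
Deadweight loss = ½ · (72 - 32) · (105 - 41) = ½ · 40 · 64 = 1280.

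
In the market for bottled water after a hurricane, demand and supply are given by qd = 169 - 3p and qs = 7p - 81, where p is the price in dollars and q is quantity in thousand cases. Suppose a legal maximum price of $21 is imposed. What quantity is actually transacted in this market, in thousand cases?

66

Without the control the market clears where 169 - 3p = 7p - 81, i.e. p* = 25 and q* = 94.
Since 21 < 25, the ceiling is binding.
At p = 21: qd = 169 - 3·21 = 106 and qs = 7·21 - 81 = 66.
The quantity actually transacted is the short side, supply: 66.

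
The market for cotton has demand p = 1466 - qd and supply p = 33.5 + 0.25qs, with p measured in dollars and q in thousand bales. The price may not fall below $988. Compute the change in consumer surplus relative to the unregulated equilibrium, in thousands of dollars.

Rearranging demand gives qd = 1466 - p; rearranging supply gives qs = 4p - 134. Without the control the market clears where 1466 - p = 4p - 134, i.e. p* = 320 and q* = 1146.
The floor of 988 is above the equilibrium price 320, so it binds.
At p = 988: qd = 1466 - 988 = 478 and qs = 4·988 - 134 = 3818.
Consumer surplus without the control is ½ · (1466 - 320) · 1146 = 656658.
With the floor, consumers buy 478 units at 988, so CS = ½ · (1466 - 988) · 478 = 114242.
Change in consumer surplus = 114242 - 656658 = -542416.

-542416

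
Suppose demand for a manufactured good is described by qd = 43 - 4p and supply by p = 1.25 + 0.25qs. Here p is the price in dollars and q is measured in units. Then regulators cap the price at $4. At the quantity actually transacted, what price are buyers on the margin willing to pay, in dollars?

Rearranging supply gives qs = 4p - 5. Equilibrium: 43 - 4p = 4p - 5, so 48 = 8p and p* = 6, q* = 19.
The ceiling of 4 is below the equilibrium price 6, so it binds.
At p = 4: qd = 43 - 4·4 = 27 and qs = 4·4 - 5 = 11.
Only 11 units reach the market. On the demand curve, the marginal buyer's willingness to pay at q = 11 is (43 - 11)/4 = 8.

8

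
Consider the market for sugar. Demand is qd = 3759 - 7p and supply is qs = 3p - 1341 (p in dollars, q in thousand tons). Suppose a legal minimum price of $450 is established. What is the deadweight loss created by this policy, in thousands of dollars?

Without the control the market clears where 3759 - 7p = 3p - 1341, i.e. p* = 510 and q* = 189.
Since 450 is below p* = 510, the floor does not bind and the free-market outcome prevails.
Since the control does not bind, no trades are prevented and deadweight loss is zero.

0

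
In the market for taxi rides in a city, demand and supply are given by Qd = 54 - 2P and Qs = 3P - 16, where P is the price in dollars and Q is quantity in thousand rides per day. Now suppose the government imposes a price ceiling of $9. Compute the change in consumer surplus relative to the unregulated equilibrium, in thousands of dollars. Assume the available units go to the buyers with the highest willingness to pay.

-1.25

In a free market, 54 - 2P = 3P - 16 gives the equilibrium P* = 14, Q* = 26.
Since 9 < 14, the ceiling is binding.
At P = 9: Qd = 54 - 2·9 = 36 and Qs = 3·9 - 16 = 11.
Consumer surplus without the control is ½ · (27 - 14) · 26 = 169.
With the ceiling, 11 units are sold at 9 (assume they go to the highest-value buyers). The demand price at Q = 11 is 21.5, so CS = ½ · [(27 - 9) + (21.5 - 9)] · 11 = 167.75.
Change in consumer surplus = 167.75 - 169 = -1.25.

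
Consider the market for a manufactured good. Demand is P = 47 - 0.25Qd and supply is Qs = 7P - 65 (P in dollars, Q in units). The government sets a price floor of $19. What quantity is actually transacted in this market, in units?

Rearranging demand gives Qd = 188 - 4P. Setting quantity demanded equal to quantity supplied, 188 - 4P = 7P - 65, gives P* = 23 and Q* = 96.
Since 19 is below P* = 23, the floor does not bind and the free-market outcome prevails.

96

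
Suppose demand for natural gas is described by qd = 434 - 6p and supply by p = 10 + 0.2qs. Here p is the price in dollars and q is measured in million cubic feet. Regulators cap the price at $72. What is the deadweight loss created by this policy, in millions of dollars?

0

Rearranging supply gives qs = 5p - 50. In a free market, 434 - 6p = 5p - 50 gives the equilibrium p* = 44, q* = 170.
Since 72 is above p* = 44, the ceiling does not bind and the free-market outcome prevails.
Since the control does not bind, no trades are prevented and deadweight loss is zero.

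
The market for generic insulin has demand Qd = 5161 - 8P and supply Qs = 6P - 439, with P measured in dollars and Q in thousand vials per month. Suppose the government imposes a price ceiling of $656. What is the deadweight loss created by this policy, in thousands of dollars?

Without the control the market clears where 5161 - 8P = 6P - 439, i.e. P* = 400 and Q* = 1961.
Since 656 is above P* = 400, the ceiling does not bind and the free-market outcome prevails.
Since the control does not bind, no trades are prevented and deadweight loss is zero.

0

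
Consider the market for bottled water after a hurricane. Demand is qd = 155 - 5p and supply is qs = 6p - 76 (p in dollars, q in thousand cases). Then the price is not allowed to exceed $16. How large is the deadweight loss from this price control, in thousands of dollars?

165

Equilibrium: 155 - 5p = 6p - 76, so 231 = 11p and p* = 21, q* = 50.
Because the ceiling (16) lies below the market-clearing price, it is binding.
At p = 16: qd = 155 - 5·16 = 75 and qs = 6·16 - 76 = 20.
Quantity traded falls to 20. At q = 20 the demand price is (155 - 20)/5 = 27 and the supply price is (76 + 20)/6 = 16.
Deadweight loss = ½ · (27 - 16) · (50 - 20) = ½ · 11 · 30 = 165.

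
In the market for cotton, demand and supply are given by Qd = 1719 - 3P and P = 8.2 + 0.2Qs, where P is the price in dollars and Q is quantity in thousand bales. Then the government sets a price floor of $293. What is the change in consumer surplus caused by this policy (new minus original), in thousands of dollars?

-69313.5

Rearranging supply gives Qs = 5P - 41. Without the control the market clears where 1719 - 3P = 5P - 41, i.e. P* = 220 and Q* = 1059.
Since 293 > 220, the floor is binding.
At P = 293: Qd = 1719 - 3·293 = 840 and Qs = 5·293 - 41 = 1424.
Consumer surplus without the control is ½ · (573 - 220) · 1059 = 186913.5.
With the floor, consumers buy 840 units at 293, so CS = ½ · (573 - 293) · 840 = 117600.
Change in consumer surplus = 117600 - 186913.5 = -69313.5.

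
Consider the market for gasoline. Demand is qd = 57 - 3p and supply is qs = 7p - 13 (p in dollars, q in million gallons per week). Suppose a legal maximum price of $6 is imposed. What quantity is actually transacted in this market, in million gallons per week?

In a free market, 57 - 3p = 7p - 13 gives the equilibrium p* = 7, q* = 36.
The ceiling of 6 is below the equilibrium price 7, so it binds.
At p = 6: qd = 57 - 3·6 = 39 and qs = 7·6 - 13 = 29.
The quantity actually transacted is the short side, supply: 29.

29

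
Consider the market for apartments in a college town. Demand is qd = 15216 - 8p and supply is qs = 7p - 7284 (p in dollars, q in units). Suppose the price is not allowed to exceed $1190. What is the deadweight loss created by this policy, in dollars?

Without the control the market clears where 15216 - 8p = 7p - 7284, i.e. p* = 1500 and q* = 3216.
Because the ceiling (1190) lies below the market-clearing price, it is binding.
At p = 1190: qd = 15216 - 8·1190 = 5696 and qs = 7·1190 - 7284 = 1046.
Quantity traded falls to 1046. At q = 1046 the demand price is (15216 - 1046)/8 = 1771.25 and the supply price is (7284 + 1046)/7 = 1190.
Deadweight loss = ½ · (1771.25 - 1190) · (3216 - 1046) = ½ · 581.25 · 2170 = 630656.25.

630656.25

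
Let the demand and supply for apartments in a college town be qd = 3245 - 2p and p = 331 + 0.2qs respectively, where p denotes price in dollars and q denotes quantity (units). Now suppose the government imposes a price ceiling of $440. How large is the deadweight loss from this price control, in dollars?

Rearranging supply gives qs = 5p - 1655. In a free market, 3245 - 2p = 5p - 1655 gives the equilibrium p* = 700, q* = 1845.
Since 440 < 700, the ceiling is binding.
At p = 440: qd = 3245 - 2·440 = 2365 and qs = 5·440 - 1655 = 545.
Quantity traded falls to 545. At q = 545 the demand price is (3245 - 545)/2 = 1350 and the supply price is (1655 + 545)/5 = 440.
Deadweight loss = ½ · (1350 - 440) · (1845 - 545) = ½ · 910 · 1300 = 591500.

591500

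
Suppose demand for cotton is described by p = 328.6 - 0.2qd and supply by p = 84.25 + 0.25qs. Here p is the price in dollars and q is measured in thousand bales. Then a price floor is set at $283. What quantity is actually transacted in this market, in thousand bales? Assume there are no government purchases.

Rearranging demand gives qd = 1643 - 5p; rearranging supply gives qs = 4p - 337. Equilibrium: 1643 - 5p = 4p - 337, so 1980 = 9p and p* = 220, q* = 543.
The floor of 283 is above the equilibrium price 220, so it binds.
At p = 283: qd = 1643 - 5·283 = 228 and qs = 4·283 - 337 = 795.
The quantity actually transacted is the short side, demand: 228.

228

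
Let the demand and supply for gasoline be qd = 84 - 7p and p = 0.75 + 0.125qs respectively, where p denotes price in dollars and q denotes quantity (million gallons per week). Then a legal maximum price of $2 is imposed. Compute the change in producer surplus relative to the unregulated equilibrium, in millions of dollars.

Rearranging supply gives qs = 8p - 6. Without the control the market clears where 84 - 7p = 8p - 6, i.e. p* = 6 and q* = 42.
Since 2 < 6, the ceiling is binding.
At p = 2: qd = 84 - 7·2 = 70 and qs = 8·2 - 6 = 10.
Producer surplus without the control is ½ · (6 - 0.75) · 42 = 110.25.
With the ceiling, producers sell 10 units at 2, so PS = ½ · (2 - 0.75) · 10 = 6.25.
Change in producer surplus = 6.25 - 110.25 = -104.

-104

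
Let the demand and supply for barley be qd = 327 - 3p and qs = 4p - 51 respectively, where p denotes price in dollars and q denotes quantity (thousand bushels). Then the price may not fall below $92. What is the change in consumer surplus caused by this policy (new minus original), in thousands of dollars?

Setting quantity demanded equal to quantity supplied, 327 - 3p = 4p - 51, gives p* = 54 and q* = 165.
Since 92 > 54, the floor is binding.
At p = 92: qd = 327 - 3·92 = 51 and qs = 4·92 - 51 = 317.
Consumer surplus without the control is ½ · (109 - 54) · 165 = 4537.5.
With the floor, consumers buy 51 units at 92, so CS = ½ · (109 - 92) · 51 = 433.5.
Change in consumer surplus = 433.5 - 4537.5 = -4104.

-4104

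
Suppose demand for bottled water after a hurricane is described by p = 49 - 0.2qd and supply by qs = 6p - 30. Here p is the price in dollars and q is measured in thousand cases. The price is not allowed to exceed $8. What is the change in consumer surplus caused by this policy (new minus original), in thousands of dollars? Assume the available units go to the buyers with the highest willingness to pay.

Rearranging demand gives qd = 245 - 5p. Setting quantity demanded equal to quantity supplied, 245 - 5p = 6p - 30, gives p* = 25 and q* = 120.
Because the ceiling (8) lies below the market-clearing price, it is binding.
At p = 8: qd = 245 - 5·8 = 205 and qs = 6·8 - 30 = 18.
Consumer surplus without the control is ½ · (49 - 25) · 120 = 1440.
With the ceiling, 18 units are sold at 8 (assume they go to the highest-value buyers). The demand price at q = 18 is 45.4, so CS = ½ · [(49 - 8) + (45.4 - 8)] · 18 = 705.6.
Change in consumer surplus = 705.6 - 1440 = -734.4.

-734.4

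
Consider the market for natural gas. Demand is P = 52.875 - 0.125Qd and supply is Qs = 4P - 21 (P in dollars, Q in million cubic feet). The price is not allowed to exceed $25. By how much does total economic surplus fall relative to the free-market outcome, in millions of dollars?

Rearranging demand gives Qd = 423 - 8P. Setting quantity demanded equal to quantity supplied, 423 - 8P = 4P - 21, gives P* = 37 and Q* = 127.
Since 25 < 37, the ceiling is binding.
At P = 25: Qd = 423 - 8·25 = 223 and Qs = 4·25 - 21 = 79.
Quantity traded falls to 79. At Q = 79 the demand price is (423 - 79)/8 = 43 and the supply price is (21 + 79)/4 = 25.
Deadweight loss = ½ · (43 - 25) · (127 - 79) = ½ · 18 · 48 = 432.

432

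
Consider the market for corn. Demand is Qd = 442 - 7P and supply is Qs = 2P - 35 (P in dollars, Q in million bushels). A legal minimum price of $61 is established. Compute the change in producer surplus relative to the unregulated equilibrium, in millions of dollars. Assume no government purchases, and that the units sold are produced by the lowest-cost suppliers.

-664

Equilibrium: 442 - 7P = 2P - 35, so 477 = 9P and P* = 53, Q* = 71.
Because the floor (61) lies above the market-clearing price, it is binding.
At P = 61: Qd = 442 - 7·61 = 15 and Qs = 2·61 - 35 = 87.
Producer surplus without the control is ½ · (53 - 17.5) · 71 = 1260.25.
With the floor, 15 units are sold at 61. The supply price at Q = 15 is 25, so PS = ½ · [(61 - 17.5) + (61 - 25)] · 15 = 596.25.
Change in producer surplus = 596.25 - 1260.25 = -664.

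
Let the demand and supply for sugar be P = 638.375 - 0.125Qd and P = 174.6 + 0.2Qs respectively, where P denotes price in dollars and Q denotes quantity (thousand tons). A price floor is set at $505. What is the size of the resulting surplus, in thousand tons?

585

Rearranging demand gives Qd = 5107 - 8P; rearranging supply gives Qs = 5P - 873. Without the control the market clears where 5107 - 8P = 5P - 873, i.e. P* = 460 and Q* = 1427.
Since 505 > 460, the floor is binding.
At P = 505: Qd = 5107 - 8·505 = 1067 and Qs = 5·505 - 873 = 1652.
Surplus = Qs - Qd = 1652 - 1067 = 585.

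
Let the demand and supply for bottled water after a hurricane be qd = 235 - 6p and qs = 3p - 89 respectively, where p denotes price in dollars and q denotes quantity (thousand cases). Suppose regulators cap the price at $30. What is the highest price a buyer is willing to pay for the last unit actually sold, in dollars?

In a free market, 235 - 6p = 3p - 89 gives the equilibrium p* = 36, q* = 19.
Because the ceiling (30) lies below the market-clearing price, it is binding.
At p = 30: qd = 235 - 6·30 = 55 and qs = 3·30 - 89 = 1.
Only 1 units reach the market. On the demand curve, the marginal buyer's willingness to pay at q = 1 is (235 - 1)/6 = 39.

39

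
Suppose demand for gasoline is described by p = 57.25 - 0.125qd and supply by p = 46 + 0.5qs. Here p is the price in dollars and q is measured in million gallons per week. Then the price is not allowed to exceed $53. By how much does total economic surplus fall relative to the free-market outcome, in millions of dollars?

Rearranging demand gives qd = 458 - 8p; rearranging supply gives qs = 2p - 92. Setting quantity demanded equal to quantity supplied, 458 - 8p = 2p - 92, gives p* = 55 and q* = 18.
Since 53 < 55, the ceiling is binding.
At p = 53: qd = 458 - 8·53 = 34 and qs = 2·53 - 92 = 14.
Quantity traded falls to 14. At q = 14 the demand price is (458 - 14)/8 = 55.5 and the supply price is (92 + 14)/2 = 53.
Deadweight loss = ½ · (55.5 - 53) · (18 - 14) = ½ · 2.5 · 4 = 5.

5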